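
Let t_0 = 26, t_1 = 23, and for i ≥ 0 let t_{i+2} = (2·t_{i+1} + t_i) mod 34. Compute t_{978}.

We have t_0 = 26, t_1 = 23, t_2 = 4, t_3 = 31, t_4 = 32, t_5 = 27, t_6 = 18, t_7 = 29, t_8 = 8, t_9 = 11, t_{10} = 30, t_{11} = 3, t_{12} = 2, t_{13} = 7, t_{14} = 16, t_{15} = 5, t_{16} = 26, t_{17} = 23.
The sequence repeats with period 16.
(978 - 0) mod 16 = 2, so t_{978} = t_2 = 4.

4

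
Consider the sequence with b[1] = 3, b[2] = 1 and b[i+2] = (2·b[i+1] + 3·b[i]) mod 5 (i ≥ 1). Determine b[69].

Listing terms: b[1] = 3, b[2] = 1, b[3] = 1, b[4] = 0, b[5] = 3, b[6] = 1.
The sequence repeats with period 4.
(69 - 1) mod 4 = 0, so b[69] = b[1] = 3.

3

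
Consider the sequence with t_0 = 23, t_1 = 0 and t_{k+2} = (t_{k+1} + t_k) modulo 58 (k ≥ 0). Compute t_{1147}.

t_0 = 23,  t_1 = 0,  t_2 = 23,  t_3 = 23,  t_4 = 46,  t_5 = 11,  t_6 = 57,  t_7 = 10,  t_8 = 9,  t_9 = 19,  t_{10} = 28,  t_{11} = 47,  t_{12} = 17,  t_{13} = 6,  t_{14} = 23,  t_{15} = 29,  t_{16} = 52,  t_{17} = 23,  t_{18} = 17,  t_{19} = 40,  t_{20} = 57,  t_{21} = 39,  t_{22} = 38,  t_{23} = 19,  t_{24} = 57,  t_{25} = 18,  t_{26} = 17,  t_{27} = 35,  t_{28} = 52,  t_{29} = 29,  t_{30} = 23,  t_{31} = 52,  t_{32} = 17,  t_{33} = 11,  t_{34} = 28,  t_{35} = 39,  t_{36} = 9,  t_{37} = 48,  t_{38} = 57,  t_{39} = 47,  t_{40} = 46,  t_{41} = 35,  t_{42} = 23,  t_{43} = 0.
Since (t_{42}, t_{43}) = (t_0, t_1) = (23, 0) (two consecutive terms determine the rest), the sequence is periodic with period 42.
(1147 - 0) mod 42 = 13, so t_{1147} = t_{13} = 6.

6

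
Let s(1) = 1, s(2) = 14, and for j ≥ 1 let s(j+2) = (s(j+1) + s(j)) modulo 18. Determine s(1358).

Listing terms: s(1) = 1,  s(2) = 14,  s(3) = 15,  s(4) = 11,  s(5) = 8,  s(6) = 1,  s(7) = 9,  s(8) = 10,  s(9) = 1,  s(10) = 11,  s(11) = 12,  s(12) = 5,  s(13) = 17,  s(14) = 4,  s(15) = 3,  s(16) = 7,  s(17) = 10,  s(18) = 17,  s(19) = 9,  s(20) = 8,  s(21) = 17,  s(22) = 7,  s(23) = 6,  s(24) = 13,  s(25) = 1,  s(26) = 14.
Since (s(25), s(26)) = (s(1), s(2)) = (1, 14) (two consecutive terms determine the rest), the sequence is periodic with period 24.
So s(1358) = s(1 + ((1358-1) mod 24)) = s(14) = 4.

4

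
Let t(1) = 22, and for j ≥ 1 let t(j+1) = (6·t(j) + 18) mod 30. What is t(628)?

Listing terms: t(1) = 22,  t(2) = 0,  t(3) = 18,  t(4) = 6,  t(5) = 24,  t(6) = 12,  t(7) = 0.
Since t(7) = t(2) = 0, the sequence is eventually periodic: after a pre-period of length 1 it cycles with period 5.
For j ≥ 2, t(j) depends only on (j - 2) mod 5. (628 - 2) mod 5 = 1, so t(628) = t(3) = 18.

18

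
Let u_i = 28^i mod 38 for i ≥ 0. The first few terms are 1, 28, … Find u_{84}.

Listing terms: u_0 = 1,  u_1 = 28,  u_2 = 24,  u_3 = 26,  u_4 = 6,  u_5 = 16,  u_6 = 30,  u_7 = 4,  u_8 = 36,  u_9 = 20,  u_{10} = 28.
Since u_{10} = u_1 = 28, the sequence is eventually periodic: after a pre-period of length 1 it cycles with period 9.
For i ≥ 1, u_i depends only on (i - 1) mod 9. (84 - 1) mod 9 = 2, so u_{84} = u_3 = 26.

26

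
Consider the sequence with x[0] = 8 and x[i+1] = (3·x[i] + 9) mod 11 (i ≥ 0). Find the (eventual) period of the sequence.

5

x[0] = 8,  x[1] = 0,  x[2] = 9,  x[3] = 3,  x[4] = 7,  x[5] = 8.
Since x[5] = x[0] = 8, the sequence is periodic with period 5.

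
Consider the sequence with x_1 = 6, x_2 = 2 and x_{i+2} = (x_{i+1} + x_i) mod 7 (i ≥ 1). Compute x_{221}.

x_1 = 6,  x_2 = 2,  x_3 = 1,  x_4 = 3,  x_5 = 4,  x_6 = 0,  x_7 = 4,  x_8 = 4,  x_9 = 1,  x_{10} = 5,  x_{11} = 6,  x_{12} = 4,  x_{13} = 3,  x_{14} = 0,  x_{15} = 3,  x_{16} = 3,  x_{17} = 6,  x_{18} = 2.
Since (x_{17}, x_{18}) = (x_1, x_2) = (6, 2) (two consecutive terms determine the rest), the sequence is periodic with period 16.
(221 - 1) mod 16 = 12, so x_{221} = x_{13} = 3.

3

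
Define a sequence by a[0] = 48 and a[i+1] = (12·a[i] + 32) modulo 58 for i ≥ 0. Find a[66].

20

Computing terms: a[0] = 48,  a[1] = 28,  a[2] = 20,  a[3] = 40,  a[4] = 48.
Since a[4] = a[0] = 48, the sequence is periodic with period 4.
(66 - 0) mod 4 = 2, so a[66] = a[2] = 20.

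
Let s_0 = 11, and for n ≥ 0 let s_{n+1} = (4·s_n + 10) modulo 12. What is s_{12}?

Computing terms: s_0 = 11, s_1 = 6, s_2 = 10, s_3 = 2, s_4 = 6.
Since s_4 = s_1 = 6, the sequence is eventually periodic: after a pre-period of length 1 it cycles with period 3.
For n ≥ 1, s_n depends only on (n - 1) mod 3. (12 - 1) mod 3 = 2, so s_{12} = s_3 = 2.

2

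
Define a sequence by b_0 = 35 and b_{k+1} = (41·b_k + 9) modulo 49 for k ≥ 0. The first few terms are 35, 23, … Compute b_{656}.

0

Listing terms: b_0 = 35,  b_1 = 23,  b_2 = 21,  b_3 = 37,  b_4 = 7,  b_5 = 2,  b_6 = 42,  b_7 = 16,  b_8 = 28,  b_9 = 30,  b_{10} = 14,  b_{11} = 44,  b_{12} = 0,  b_{13} = 9,  b_{14} = 35.
Since b_{14} = b_0 = 35, the sequence is periodic with period 14.
(656 - 0) mod 14 = 12, so b_{656} = b_{12} = 0.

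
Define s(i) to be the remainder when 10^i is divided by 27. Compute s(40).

10

Listing terms: s(0) = 1, s(1) = 10, s(2) = 19, s(3) = 1.
The sequence repeats with period 3.
So s(40) = s(0 + ((40-0) mod 3)) = s(1) = 10.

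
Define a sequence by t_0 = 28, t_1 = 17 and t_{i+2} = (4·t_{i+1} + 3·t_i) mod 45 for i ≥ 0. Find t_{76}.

32

t_0 = 28,  t_1 = 17,  t_2 = 17,  t_3 = 29,  t_4 = 32,  t_5 = 35,  t_6 = 11,  t_7 = 14,  t_8 = 44,  t_9 = 38,  t_{10} = 14,  t_{11} = 35,  t_{12} = 2,  t_{13} = 23,  t_{14} = 8,  t_{15} = 11,  t_{16} = 23,  t_{17} = 35,  t_{18} = 29,  t_{19} = 41,  t_{20} = 26,  t_{21} = 2,  t_{22} = 41,  t_{23} = 35,  t_{24} = 38,  t_{25} = 32,  t_{26} = 17,  t_{27} = 29.
Since (t_{26}, t_{27}) = (t_2, t_3) = (17, 29) (two consecutive terms determine the rest), the sequence is eventually periodic: after a pre-period of length 2 it cycles with period 24.
For i ≥ 2, t_i depends only on (i - 2) mod 24. (76 - 2) mod 24 = 2, so t_{76} = t_4 = 32.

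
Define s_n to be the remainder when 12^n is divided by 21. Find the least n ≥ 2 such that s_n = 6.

3

Computing terms: s_1 = 12; s_2 = 18; s_3 = 6; s_4 = 9; s_5 = 3; s_6 = 15; s_7 = 12.
Since s_7 = s_1 = 12, the sequence is periodic with period 6.
The value 6 first appears (with n ≥ 2) at s_3.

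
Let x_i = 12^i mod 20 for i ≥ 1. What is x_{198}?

x_1 = 12,  x_2 = 4,  x_3 = 8,  x_4 = 16,  x_5 = 12.
The sequence repeats with period 4.
(198 - 1) mod 4 = 1, so x_{198} = x_2 = 4.

4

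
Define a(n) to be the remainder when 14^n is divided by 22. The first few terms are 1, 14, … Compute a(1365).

12

Computing terms: a(0) = 1,  a(1) = 14,  a(2) = 20,  a(3) = 16,  a(4) = 4,  a(5) = 12,  a(6) = 14.
Since a(6) = a(1) = 14, the sequence is eventually periodic: after a pre-period of length 1 it cycles with period 5.
For n ≥ 1, a(n) depends only on (n - 1) mod 5. (1365 - 1) mod 5 = 4, so a(1365) = a(5) = 12.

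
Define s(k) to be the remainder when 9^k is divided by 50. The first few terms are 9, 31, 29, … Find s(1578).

s(1) = 9, s(2) = 31, s(3) = 29, s(4) = 11, s(5) = 49, s(6) = 41, s(7) = 19, s(8) = 21, s(9) = 39, s(10) = 1, s(11) = 9.
The sequence repeats with period 10.
(1578 - 1) mod 10 = 7, so s(1578) = s(8) = 21.

21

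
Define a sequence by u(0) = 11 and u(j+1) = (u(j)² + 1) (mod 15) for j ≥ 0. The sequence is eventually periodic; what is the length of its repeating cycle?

3

We have u(0) = 11, u(1) = 2, u(2) = 5, u(3) = 11.
The sequence repeats with period 3.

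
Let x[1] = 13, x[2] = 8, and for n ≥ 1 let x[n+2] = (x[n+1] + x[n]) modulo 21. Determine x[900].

Computing terms: x[1] = 13,  x[2] = 8,  x[3] = 0,  x[4] = 8,  x[5] = 8,  x[6] = 16,  x[7] = 3,  x[8] = 19,  x[9] = 1,  x[10] = 20,  x[11] = 0,  x[12] = 20,  x[13] = 20,  x[14] = 19,  x[15] = 18,  x[16] = 16,  x[17] = 13,  x[18] = 8.
Since (x[17], x[18]) = (x[1], x[2]) = (13, 8) (two consecutive terms determine the rest), the sequence is periodic with period 16.
(900 - 1) mod 16 = 3, so x[900] = x[4] = 8.

8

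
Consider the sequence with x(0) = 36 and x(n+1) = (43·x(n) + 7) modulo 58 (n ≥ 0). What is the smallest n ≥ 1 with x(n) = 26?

6

Listing terms: x(0) = 36,  x(1) = 47,  x(2) = 56,  x(3) = 37,  x(4) = 32,  x(5) = 49,  x(6) = 26,  x(7) = 23,  x(8) = 10,  x(9) = 31,  x(10) = 6,  x(11) = 33,  x(12) = 34,  x(13) = 19,  x(14) = 12,  x(15) = 1,  x(16) = 50,  x(17) = 11,  x(18) = 16,  x(19) = 57,  x(20) = 22,  x(21) = 25,  x(22) = 38,  x(23) = 17,  x(24) = 42,  x(25) = 15,  x(26) = 14,  x(27) = 29,  x(28) = 36.
The sequence repeats with period 28.
The value 26 first appears (with n ≥ 1) at x(6).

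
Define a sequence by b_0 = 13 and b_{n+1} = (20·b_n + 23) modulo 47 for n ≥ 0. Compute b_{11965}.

Computing terms: b_0 = 13,  b_1 = 1,  b_2 = 43,  b_3 = 37,  b_4 = 11,  b_5 = 8,  b_6 = 42,  b_7 = 17,  b_8 = 34,  b_9 = 45,  b_{10} = 30,  b_{11} = 12,  b_{12} = 28,  b_{13} = 19,  b_{14} = 27,  b_{15} = 46,  b_{16} = 3,  b_{17} = 36,  b_{18} = 38,  b_{19} = 31,  b_{20} = 32,  b_{21} = 5,  b_{22} = 29,  b_{23} = 39,  b_{24} = 4,  b_{25} = 9,  b_{26} = 15,  b_{27} = 41,  b_{28} = 44,  b_{29} = 10,  b_{30} = 35,  b_{31} = 18,  b_{32} = 7,  b_{33} = 22,  b_{34} = 40,  b_{35} = 24,  b_{36} = 33,  b_{37} = 25,  b_{38} = 6,  b_{39} = 2,  b_{40} = 16,  b_{41} = 14,  b_{42} = 21,  b_{43} = 20,  b_{44} = 0,  b_{45} = 23,  b_{46} = 13.
Since b_{46} = b_0 = 13, the sequence is periodic with period 46.
So b_{11965} = b_{0 + ((11965-0) mod 46)} = b_5 = 8.

8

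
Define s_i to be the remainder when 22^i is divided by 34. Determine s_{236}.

4

We have s_1 = 22; s_2 = 8; s_3 = 6; s_4 = 30; s_5 = 14; s_6 = 2; s_7 = 10; s_8 = 16; s_9 = 12; s_{10} = 26; s_{11} = 28; s_{12} = 4; s_{13} = 20; s_{14} = 32; s_{15} = 24; s_{16} = 18; s_{17} = 22.
The sequence repeats with period 16.
(236 - 1) mod 16 = 11, so s_{236} = s_{12} = 4.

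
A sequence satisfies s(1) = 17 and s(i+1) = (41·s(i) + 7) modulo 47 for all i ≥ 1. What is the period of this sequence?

46

s(1) = 17, s(2) = 46, s(3) = 13, s(4) = 23, s(5) = 10, s(6) = 41, s(7) = 43, s(8) = 31, s(9) = 9, s(10) = 0, s(11) = 7, s(12) = 12, s(13) = 29, s(14) = 21, s(15) = 22, s(16) = 16, s(17) = 5, s(18) = 24, s(19) = 4, s(20) = 30, s(21) = 15, s(22) = 11, s(23) = 35, s(24) = 32, s(25) = 3, s(26) = 36, s(27) = 26, s(28) = 39, s(29) = 8, s(30) = 6, s(31) = 18, s(32) = 40, s(33) = 2, s(34) = 42, s(35) = 37, s(36) = 20, s(37) = 28, s(38) = 27, s(39) = 33, s(40) = 44, s(41) = 25, s(42) = 45, s(43) = 19, s(44) = 34, s(45) = 38, s(46) = 14, s(47) = 17.
Since s(47) = s(1) = 17, the sequence is periodic with period 46.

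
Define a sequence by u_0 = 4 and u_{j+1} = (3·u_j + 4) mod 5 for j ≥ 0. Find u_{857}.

Computing terms: u_0 = 4, u_1 = 1, u_2 = 2, u_3 = 0, u_4 = 4.
The sequence repeats with period 4.
So u_{857} = u_{0 + ((857-0) mod 4)} = u_1 = 1.

1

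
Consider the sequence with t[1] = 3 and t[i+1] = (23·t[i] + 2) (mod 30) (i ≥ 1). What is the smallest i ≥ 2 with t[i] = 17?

Computing terms: t[1] = 3, t[2] = 11, t[3] = 15, t[4] = 17, t[5] = 3.
Since t[5] = t[1] = 3, the sequence is periodic with period 4.
The value 17 first appears (with i ≥ 2) at t[4].

4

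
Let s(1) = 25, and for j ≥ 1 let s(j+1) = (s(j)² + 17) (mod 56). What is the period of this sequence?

Computing terms: s(1) = 25, s(2) = 26, s(3) = 21, s(4) = 10, s(5) = 5, s(6) = 42, s(7) = 45, s(8) = 26.
Since s(8) = s(2) = 26, the sequence is eventually periodic: after a pre-period of length 1 it cycles with period 6.

6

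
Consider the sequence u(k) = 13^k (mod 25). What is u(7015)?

Listing terms: u(1) = 13; u(2) = 19; u(3) = 22; u(4) = 11; u(5) = 18; u(6) = 9; u(7) = 17; u(8) = 21; u(9) = 23; u(10) = 24; u(11) = 12; u(12) = 6; u(13) = 3; u(14) = 14; u(15) = 7; u(16) = 16; u(17) = 8; u(18) = 4; u(19) = 2; u(20) = 1; u(21) = 13.
The sequence repeats with period 20.
(7015 - 1) mod 20 = 14, so u(7015) = u(15) = 7.

7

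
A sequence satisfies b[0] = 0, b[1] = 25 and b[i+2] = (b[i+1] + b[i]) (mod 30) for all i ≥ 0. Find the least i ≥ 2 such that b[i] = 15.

4

Listing terms: b[0] = 0,  b[1] = 25,  b[2] = 25,  b[3] = 20,  b[4] = 15,  b[5] = 5,  b[6] = 20,  b[7] = 25,  b[8] = 15,  b[9] = 10,  b[10] = 25,  b[11] = 5,  b[12] = 0,  b[13] = 5,  b[14] = 5,  b[15] = 10,  b[16] = 15,  b[17] = 25,  b[18] = 10,  b[19] = 5,  b[20] = 15,  b[21] = 20,  b[22] = 5,  b[23] = 25,  b[24] = 0,  b[25] = 25.
Since (b[24], b[25]) = (b[0], b[1]) = (0, 25) (two consecutive terms determine the rest), the sequence is periodic with period 24.
The value 15 first appears (with i ≥ 2) at b[4].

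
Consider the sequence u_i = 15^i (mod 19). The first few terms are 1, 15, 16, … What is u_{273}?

u_0 = 1; u_1 = 15; u_2 = 16; u_3 = 12; u_4 = 9; u_5 = 2; u_6 = 11; u_7 = 13; u_8 = 5; u_9 = 18; u_{10} = 4; u_{11} = 3; u_{12} = 7; u_{13} = 10; u_{14} = 17; u_{15} = 8; u_{16} = 6; u_{17} = 14; u_{18} = 1.
Since u_{18} = u_0 = 1, the sequence is periodic with period 18.
(273 - 0) mod 18 = 3, so u_{273} = u_3 = 12.

12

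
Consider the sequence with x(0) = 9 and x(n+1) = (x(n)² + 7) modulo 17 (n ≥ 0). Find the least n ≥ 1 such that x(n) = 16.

We have x(0) = 9,  x(1) = 3,  x(2) = 16,  x(3) = 8,  x(4) = 3.
Since x(4) = x(1) = 3, the sequence is eventually periodic: after a pre-period of length 1 it cycles with period 3.
The value 16 first appears (with n ≥ 1) at x(2).

2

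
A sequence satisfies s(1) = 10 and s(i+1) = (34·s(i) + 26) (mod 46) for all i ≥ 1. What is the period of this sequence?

22

Listing terms: s(1) = 10; s(2) = 44; s(3) = 4; s(4) = 24; s(5) = 14; s(6) = 42; s(7) = 28; s(8) = 12; s(9) = 20; s(10) = 16; s(11) = 18; s(12) = 40; s(13) = 6; s(14) = 0; s(15) = 26; s(16) = 36; s(17) = 8; s(18) = 22; s(19) = 38; s(20) = 30; s(21) = 34; s(22) = 32; s(23) = 10.
Since s(23) = s(1) = 10, the sequence is periodic with period 22.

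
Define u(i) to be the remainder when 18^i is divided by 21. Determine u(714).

15

Computing terms: u(0) = 1,  u(1) = 18,  u(2) = 9,  u(3) = 15,  u(4) = 18.
Since u(4) = u(1) = 18, the sequence is eventually periodic: after a pre-period of length 1 it cycles with period 3.
For i ≥ 1, u(i) depends only on (i - 1) mod 3. (714 - 1) mod 3 = 2, so u(714) = u(3) = 15.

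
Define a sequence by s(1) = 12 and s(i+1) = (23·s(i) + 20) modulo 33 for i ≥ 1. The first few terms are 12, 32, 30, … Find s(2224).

s(1) = 12; s(2) = 32; s(3) = 30; s(4) = 17; s(5) = 15; s(6) = 2; s(7) = 0; s(8) = 20; s(9) = 18; s(10) = 5; s(11) = 3; s(12) = 23; s(13) = 21; s(14) = 8; s(15) = 6; s(16) = 26; s(17) = 24; s(18) = 11; s(19) = 9; s(20) = 29; s(21) = 27; s(22) = 14; s(23) = 12.
Since s(23) = s(1) = 12, the sequence is periodic with period 22.
(2224 - 1) mod 22 = 1, so s(2224) = s(2) = 32.

32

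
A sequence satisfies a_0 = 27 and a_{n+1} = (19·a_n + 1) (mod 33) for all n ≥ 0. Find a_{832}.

10

Computing terms: a_0 = 27, a_1 = 19, a_2 = 32, a_3 = 15, a_4 = 22, a_5 = 23, a_6 = 9, a_7 = 7, a_8 = 2, a_9 = 6, a_{10} = 16, a_{11} = 8, a_{12} = 21, a_{13} = 4, a_{14} = 11, a_{15} = 12, a_{16} = 31, a_{17} = 29, a_{18} = 24, a_{19} = 28, a_{20} = 5, a_{21} = 30, a_{22} = 10, a_{23} = 26, a_{24} = 0, a_{25} = 1, a_{26} = 20, a_{27} = 18, a_{28} = 13, a_{29} = 17, a_{30} = 27.
The sequence repeats with period 30.
So a_{832} = a_{0 + ((832-0) mod 30)} = a_{22} = 10.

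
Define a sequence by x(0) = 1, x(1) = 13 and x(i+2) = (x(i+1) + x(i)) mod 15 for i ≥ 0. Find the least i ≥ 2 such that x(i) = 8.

x(0) = 1,  x(1) = 13,  x(2) = 14,  x(3) = 12,  x(4) = 11,  x(5) = 8,  x(6) = 4,  x(7) = 12,  x(8) = 1,  x(9) = 13.
Since (x(8), x(9)) = (x(0), x(1)) = (1, 13) (two consecutive terms determine the rest), the sequence is periodic with period 8.
The value 8 first appears (with i ≥ 2) at x(5).

5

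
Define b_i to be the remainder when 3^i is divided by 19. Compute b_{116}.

6

b_0 = 1, b_1 = 3, b_2 = 9, b_3 = 8, b_4 = 5, b_5 = 15, b_6 = 7, b_7 = 2, b_8 = 6, b_9 = 18, b_{10} = 16, b_{11} = 10, b_{12} = 11, b_{13} = 14, b_{14} = 4, b_{15} = 12, b_{16} = 17, b_{17} = 13, b_{18} = 1.
The sequence repeats with period 18.
(116 - 0) mod 18 = 8, so b_{116} = b_8 = 6.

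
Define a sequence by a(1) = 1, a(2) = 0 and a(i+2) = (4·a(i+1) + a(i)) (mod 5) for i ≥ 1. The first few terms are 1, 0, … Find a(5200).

1

Listing terms: a(1) = 1,  a(2) = 0,  a(3) = 1,  a(4) = 4,  a(5) = 2,  a(6) = 2,  a(7) = 0,  a(8) = 2,  a(9) = 3,  a(10) = 4,  a(11) = 4,  a(12) = 0,  a(13) = 4,  a(14) = 1,  a(15) = 3,  a(16) = 3,  a(17) = 0,  a(18) = 3,  a(19) = 2,  a(20) = 1,  a(21) = 1,  a(22) = 0.
Since (a(21), a(22)) = (a(1), a(2)) = (1, 0) (two consecutive terms determine the rest), the sequence is periodic with period 20.
So a(5200) = a(1 + ((5200-1) mod 20)) = a(20) = 1.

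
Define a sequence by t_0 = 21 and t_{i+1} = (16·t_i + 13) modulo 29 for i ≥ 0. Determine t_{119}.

21

Listing terms: t_0 = 21; t_1 = 1; t_2 = 0; t_3 = 13; t_4 = 18; t_5 = 11; t_6 = 15; t_7 = 21.
The sequence repeats with period 7.
(119 - 0) mod 7 = 0, so t_{119} = t_0 = 21.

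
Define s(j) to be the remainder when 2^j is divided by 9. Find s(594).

Listing terms: s(1) = 2,  s(2) = 4,  s(3) = 8,  s(4) = 7,  s(5) = 5,  s(6) = 1,  s(7) = 2.
Since s(7) = s(1) = 2, the sequence is periodic with period 6.
(594 - 1) mod 6 = 5, so s(594) = s(6) = 1.

1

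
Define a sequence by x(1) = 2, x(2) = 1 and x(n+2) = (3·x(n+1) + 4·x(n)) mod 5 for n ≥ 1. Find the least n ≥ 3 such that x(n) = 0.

5

Listing terms: x(1) = 2; x(2) = 1; x(3) = 1; x(4) = 2; x(5) = 0; x(6) = 3; x(7) = 4; x(8) = 4; x(9) = 3; x(10) = 0; x(11) = 2; x(12) = 1.
The sequence repeats with period 10.
The value 0 first appears (with n ≥ 3) at x(5).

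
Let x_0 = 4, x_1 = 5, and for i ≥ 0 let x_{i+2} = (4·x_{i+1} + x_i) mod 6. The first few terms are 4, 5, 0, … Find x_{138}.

0

Listing terms: x_0 = 4,  x_1 = 5,  x_2 = 0,  x_3 = 5,  x_4 = 2,  x_5 = 1,  x_6 = 0,  x_7 = 1,  x_8 = 4,  x_9 = 5.
Since (x_8, x_9) = (x_0, x_1) = (4, 5) (two consecutive terms determine the rest), the sequence is periodic with period 8.
So x_{138} = x_{0 + ((138-0) mod 8)} = x_2 = 0.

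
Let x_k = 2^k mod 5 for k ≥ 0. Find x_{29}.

2

Computing terms: x_0 = 1,  x_1 = 2,  x_2 = 4,  x_3 = 3,  x_4 = 1.
The sequence repeats with period 4.
(29 - 0) mod 4 = 1, so x_{29} = x_1 = 2.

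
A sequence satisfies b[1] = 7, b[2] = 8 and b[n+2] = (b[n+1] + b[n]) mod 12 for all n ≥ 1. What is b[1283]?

Listing terms: b[1] = 7, b[2] = 8, b[3] = 3, b[4] = 11, b[5] = 2, b[6] = 1, b[7] = 3, b[8] = 4, b[9] = 7, b[10] = 11, b[11] = 6, b[12] = 5, b[13] = 11, b[14] = 4, b[15] = 3, b[16] = 7, b[17] = 10, b[18] = 5, b[19] = 3, b[20] = 8, b[21] = 11, b[22] = 7, b[23] = 6, b[24] = 1, b[25] = 7, b[26] = 8.
Since (b[25], b[26]) = (b[1], b[2]) = (7, 8) (two consecutive terms determine the rest), the sequence is periodic with period 24.
So b[1283] = b[1 + ((1283-1) mod 24)] = b[11] = 6.

6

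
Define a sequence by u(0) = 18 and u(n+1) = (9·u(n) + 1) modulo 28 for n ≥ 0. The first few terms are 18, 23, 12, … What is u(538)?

We have u(0) = 18, u(1) = 23, u(2) = 12, u(3) = 25, u(4) = 2, u(5) = 19, u(6) = 4, u(7) = 9, u(8) = 26, u(9) = 11, u(10) = 16, u(11) = 5, u(12) = 18.
The sequence repeats with period 12.
So u(538) = u(0 + ((538-0) mod 12)) = u(10) = 16.

16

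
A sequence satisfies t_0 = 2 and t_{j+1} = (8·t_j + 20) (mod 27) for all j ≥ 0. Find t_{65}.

18

We have t_0 = 2; t_1 = 9; t_2 = 11; t_3 = 0; t_4 = 20; t_5 = 18; t_6 = 2.
The sequence repeats with period 6.
(65 - 0) mod 6 = 5, so t_{65} = t_5 = 18.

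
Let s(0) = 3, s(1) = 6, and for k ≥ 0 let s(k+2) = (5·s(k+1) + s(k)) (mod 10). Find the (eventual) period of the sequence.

Computing terms: s(0) = 3,  s(1) = 6,  s(2) = 3,  s(3) = 1,  s(4) = 8,  s(5) = 1,  s(6) = 3,  s(7) = 6.
Since (s(6), s(7)) = (s(0), s(1)) = (3, 6) (two consecutive terms determine the rest), the sequence is periodic with period 6.

6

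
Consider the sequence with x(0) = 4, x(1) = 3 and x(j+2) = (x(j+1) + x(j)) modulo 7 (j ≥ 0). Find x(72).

3

x(0) = 4, x(1) = 3, x(2) = 0, x(3) = 3, x(4) = 3, x(5) = 6, x(6) = 2, x(7) = 1, x(8) = 3, x(9) = 4, x(10) = 0, x(11) = 4, x(12) = 4, x(13) = 1, x(14) = 5, x(15) = 6, x(16) = 4, x(17) = 3.
The sequence repeats with period 16.
So x(72) = x(0 + ((72-0) mod 16)) = x(8) = 3.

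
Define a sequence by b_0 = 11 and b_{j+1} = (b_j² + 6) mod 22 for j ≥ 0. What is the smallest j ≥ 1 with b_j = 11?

5

We have b_0 = 11; b_1 = 17; b_2 = 9; b_3 = 21; b_4 = 7; b_5 = 11.
Since b_5 = b_0 = 11, the sequence is periodic with period 5.
The value 11 next appears (with j ≥ 1) at b_5.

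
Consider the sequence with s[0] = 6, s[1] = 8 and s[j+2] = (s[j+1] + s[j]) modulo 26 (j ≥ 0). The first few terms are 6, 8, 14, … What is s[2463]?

2

s[0] = 6, s[1] = 8, s[2] = 14, s[3] = 22, s[4] = 10, s[5] = 6, s[6] = 16, s[7] = 22, s[8] = 12, s[9] = 8, s[10] = 20, s[11] = 2, s[12] = 22, s[13] = 24, s[14] = 20, s[15] = 18, s[16] = 12, s[17] = 4, s[18] = 16, s[19] = 20, s[20] = 10, s[21] = 4, s[22] = 14, s[23] = 18, s[24] = 6, s[25] = 24, s[26] = 4, s[27] = 2, s[28] = 6, s[29] = 8.
Since (s[28], s[29]) = (s[0], s[1]) = (6, 8) (two consecutive terms determine the rest), the sequence is periodic with period 28.
(2463 - 0) mod 28 = 27, so s[2463] = s[27] = 2.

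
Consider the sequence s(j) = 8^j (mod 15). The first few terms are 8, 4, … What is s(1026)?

s(1) = 8,  s(2) = 4,  s(3) = 2,  s(4) = 1,  s(5) = 8.
The sequence repeats with period 4.
So s(1026) = s(1 + ((1026-1) mod 4)) = s(2) = 4.

4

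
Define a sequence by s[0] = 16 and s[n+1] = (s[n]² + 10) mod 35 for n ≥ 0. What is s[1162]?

We have s[0] = 16, s[1] = 21, s[2] = 31, s[3] = 26, s[4] = 21.
Since s[4] = s[1] = 21, the sequence is eventually periodic: after a pre-period of length 1 it cycles with period 3.
For n ≥ 1, s[n] depends only on (n - 1) mod 3. (1162 - 1) mod 3 = 0, so s[1162] = s[1] = 21.

21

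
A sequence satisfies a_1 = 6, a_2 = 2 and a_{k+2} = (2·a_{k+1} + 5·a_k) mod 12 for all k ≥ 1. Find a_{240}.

10

a_1 = 6,  a_2 = 2,  a_3 = 10,  a_4 = 6,  a_5 = 2.
The sequence repeats with period 3.
So a_{240} = a_{1 + ((240-1) mod 3)} = a_3 = 10.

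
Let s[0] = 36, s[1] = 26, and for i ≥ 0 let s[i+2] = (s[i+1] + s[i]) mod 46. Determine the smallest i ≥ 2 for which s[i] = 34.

28

Listing terms: s[0] = 36,  s[1] = 26,  s[2] = 16,  s[3] = 42,  s[4] = 12,  s[5] = 8,  s[6] = 20,  s[7] = 28,  s[8] = 2,  s[9] = 30,  s[10] = 32,  s[11] = 16,  s[12] = 2,  s[13] = 18,  s[14] = 20,  s[15] = 38,  s[16] = 12,  s[17] = 4,  s[18] = 16,  s[19] = 20,  s[20] = 36,  s[21] = 10,  s[22] = 0,  s[23] = 10,  s[24] = 10,  s[25] = 20,  s[26] = 30,  s[27] = 4,  s[28] = 34,  s[29] = 38,  s[30] = 26,  s[31] = 18,  s[32] = 44,  s[33] = 16,  s[34] = 14,  s[35] = 30,  s[36] = 44,  s[37] = 28,  s[38] = 26,  s[39] = 8,  s[40] = 34,  s[41] = 42,  s[42] = 30,  s[43] = 26,  s[44] = 10,  s[45] = 36,  s[46] = 0,  s[47] = 36,  s[48] = 36,  s[49] = 26.
The sequence repeats with period 48.
The value 34 first appears (with i ≥ 2) at s[28].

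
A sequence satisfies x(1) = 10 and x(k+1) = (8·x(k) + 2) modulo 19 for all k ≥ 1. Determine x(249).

12

We have x(1) = 10,  x(2) = 6,  x(3) = 12,  x(4) = 3,  x(5) = 7,  x(6) = 1,  x(7) = 10.
Since x(7) = x(1) = 10, the sequence is periodic with period 6.
(249 - 1) mod 6 = 2, so x(249) = x(3) = 12.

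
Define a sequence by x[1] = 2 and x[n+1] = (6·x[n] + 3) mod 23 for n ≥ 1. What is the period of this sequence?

Computing terms: x[1] = 2,  x[2] = 15,  x[3] = 1,  x[4] = 9,  x[5] = 11,  x[6] = 0,  x[7] = 3,  x[8] = 21,  x[9] = 14,  x[10] = 18,  x[11] = 19,  x[12] = 2.
Since x[12] = x[1] = 2, the sequence is periodic with period 11.

11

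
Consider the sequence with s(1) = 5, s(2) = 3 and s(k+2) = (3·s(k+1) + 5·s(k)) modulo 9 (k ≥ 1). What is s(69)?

Listing terms: s(1) = 5; s(2) = 3; s(3) = 7; s(4) = 0; s(5) = 8; s(6) = 6; s(7) = 4; s(8) = 6; s(9) = 2; s(10) = 0; s(11) = 1; s(12) = 3; s(13) = 5; s(14) = 3.
The sequence repeats with period 12.
(69 - 1) mod 12 = 8, so s(69) = s(9) = 2.

2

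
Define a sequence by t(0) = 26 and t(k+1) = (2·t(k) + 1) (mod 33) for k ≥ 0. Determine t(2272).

8

Computing terms: t(0) = 26, t(1) = 20, t(2) = 8, t(3) = 17, t(4) = 2, t(5) = 5, t(6) = 11, t(7) = 23, t(8) = 14, t(9) = 29, t(10) = 26.
Since t(10) = t(0) = 26, the sequence is periodic with period 10.
(2272 - 0) mod 10 = 2, so t(2272) = t(2) = 8.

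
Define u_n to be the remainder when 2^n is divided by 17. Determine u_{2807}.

9

Computing terms: u_0 = 1; u_1 = 2; u_2 = 4; u_3 = 8; u_4 = 16; u_5 = 15; u_6 = 13; u_7 = 9; u_8 = 1.
Since u_8 = u_0 = 1, the sequence is periodic with period 8.
So u_{2807} = u_{0 + ((2807-0) mod 8)} = u_7 = 9.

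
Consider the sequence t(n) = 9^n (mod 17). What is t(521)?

9

Computing terms: t(0) = 1; t(1) = 9; t(2) = 13; t(3) = 15; t(4) = 16; t(5) = 8; t(6) = 4; t(7) = 2; t(8) = 1.
Since t(8) = t(0) = 1, the sequence is periodic with period 8.
So t(521) = t(0 + ((521-0) mod 8)) = t(1) = 9.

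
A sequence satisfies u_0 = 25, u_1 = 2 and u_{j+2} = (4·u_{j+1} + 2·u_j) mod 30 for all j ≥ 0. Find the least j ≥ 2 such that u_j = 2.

Computing terms: u_0 = 25,  u_1 = 2,  u_2 = 28,  u_3 = 26,  u_4 = 10,  u_5 = 2,  u_6 = 28.
Since (u_5, u_6) = (u_1, u_2) = (2, 28) (two consecutive terms determine the rest), the sequence is eventually periodic: after a pre-period of length 1 it cycles with period 4.
The value 2 next appears (with j ≥ 2) at u_5.

5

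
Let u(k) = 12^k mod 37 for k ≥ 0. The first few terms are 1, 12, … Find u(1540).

12

We have u(0) = 1; u(1) = 12; u(2) = 33; u(3) = 26; u(4) = 16; u(5) = 7; u(6) = 10; u(7) = 9; u(8) = 34; u(9) = 1.
Since u(9) = u(0) = 1, the sequence is periodic with period 9.
(1540 - 0) mod 9 = 1, so u(1540) = u(1) = 12.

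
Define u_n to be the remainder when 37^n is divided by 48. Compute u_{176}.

Listing terms: u_1 = 37, u_2 = 25, u_3 = 13, u_4 = 1, u_5 = 37.
Since u_5 = u_1 = 37, the sequence is periodic with period 4.
So u_{176} = u_{1 + ((176-1) mod 4)} = u_4 = 1.

1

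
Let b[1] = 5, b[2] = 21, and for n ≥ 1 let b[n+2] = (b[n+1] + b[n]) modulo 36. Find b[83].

b[1] = 5, b[2] = 21, b[3] = 26, b[4] = 11, b[5] = 1, b[6] = 12, b[7] = 13, b[8] = 25, b[9] = 2, b[10] = 27, b[11] = 29, b[12] = 20, b[13] = 13, b[14] = 33, b[15] = 10, b[16] = 7, b[17] = 17, b[18] = 24, b[19] = 5, b[20] = 29, b[21] = 34, b[22] = 27, b[23] = 25, b[24] = 16, b[25] = 5, b[26] = 21.
The sequence repeats with period 24.
(83 - 1) mod 24 = 10, so b[83] = b[11] = 29.

29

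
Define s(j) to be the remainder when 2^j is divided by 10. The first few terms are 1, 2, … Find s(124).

6

s(0) = 1; s(1) = 2; s(2) = 4; s(3) = 8; s(4) = 6; s(5) = 2.
Since s(5) = s(1) = 2, the sequence is eventually periodic: after a pre-period of length 1 it cycles with period 4.
For j ≥ 1, s(j) depends only on (j - 1) mod 4. (124 - 1) mod 4 = 3, so s(124) = s(4) = 6.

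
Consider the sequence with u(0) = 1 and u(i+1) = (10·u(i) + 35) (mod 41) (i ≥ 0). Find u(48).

Listing terms: u(0) = 1, u(1) = 4, u(2) = 34, u(3) = 6, u(4) = 13, u(5) = 1.
Since u(5) = u(0) = 1, the sequence is periodic with period 5.
(48 - 0) mod 5 = 3, so u(48) = u(3) = 6.

6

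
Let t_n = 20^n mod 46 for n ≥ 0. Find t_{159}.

10

We have t_0 = 1,  t_1 = 20,  t_2 = 32,  t_3 = 42,  t_4 = 12,  t_5 = 10,  t_6 = 16,  t_7 = 44,  t_8 = 6,  t_9 = 28,  t_{10} = 8,  t_{11} = 22,  t_{12} = 26,  t_{13} = 14,  t_{14} = 4,  t_{15} = 34,  t_{16} = 36,  t_{17} = 30,  t_{18} = 2,  t_{19} = 40,  t_{20} = 18,  t_{21} = 38,  t_{22} = 24,  t_{23} = 20.
Since t_{23} = t_1 = 20, the sequence is eventually periodic: after a pre-period of length 1 it cycles with period 22.
For n ≥ 1, t_n depends only on (n - 1) mod 22. (159 - 1) mod 22 = 4, so t_{159} = t_5 = 10.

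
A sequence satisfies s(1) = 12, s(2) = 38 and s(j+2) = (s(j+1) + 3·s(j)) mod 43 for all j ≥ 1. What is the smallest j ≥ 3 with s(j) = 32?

s(1) = 12, s(2) = 38, s(3) = 31, s(4) = 16, s(5) = 23, s(6) = 28, s(7) = 11, s(8) = 9, s(9) = 42, s(10) = 26, s(11) = 23, s(12) = 15, s(13) = 41, s(14) = 0, s(15) = 37, s(16) = 37, s(17) = 19, s(18) = 1, s(19) = 15, s(20) = 18, s(21) = 20, s(22) = 31, s(23) = 5, s(24) = 12, s(25) = 27, s(26) = 20, s(27) = 15, s(28) = 32, s(29) = 34, s(30) = 1, s(31) = 17, s(32) = 20, s(33) = 28, s(34) = 2, s(35) = 0, s(36) = 6, s(37) = 6, s(38) = 24, s(39) = 42, s(40) = 28, s(41) = 25, s(42) = 23, s(43) = 12, s(44) = 38.
The sequence repeats with period 42.
The value 32 first appears (with j ≥ 3) at s(28).

28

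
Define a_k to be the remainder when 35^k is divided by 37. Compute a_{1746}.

Listing terms: a_1 = 35; a_2 = 4; a_3 = 29; a_4 = 16; a_5 = 5; a_6 = 27; a_7 = 20; a_8 = 34; a_9 = 6; a_{10} = 25; a_{11} = 24; a_{12} = 26; a_{13} = 22; a_{14} = 30; a_{15} = 14; a_{16} = 9; a_{17} = 19; a_{18} = 36; a_{19} = 2; a_{20} = 33; a_{21} = 8; a_{22} = 21; a_{23} = 32; a_{24} = 10; a_{25} = 17; a_{26} = 3; a_{27} = 31; a_{28} = 12; a_{29} = 13; a_{30} = 11; a_{31} = 15; a_{32} = 7; a_{33} = 23; a_{34} = 28; a_{35} = 18; a_{36} = 1; a_{37} = 35.
Since a_{37} = a_1 = 35, the sequence is periodic with period 36.
(1746 - 1) mod 36 = 17, so a_{1746} = a_{18} = 36.

36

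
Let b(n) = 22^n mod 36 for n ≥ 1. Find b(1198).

4

We have b(1) = 22; b(2) = 16; b(3) = 28; b(4) = 4; b(5) = 16.
Since b(5) = b(2) = 16, the sequence is eventually periodic: after a pre-period of length 1 it cycles with period 3.
For n ≥ 2, b(n) depends only on (n - 2) mod 3. (1198 - 2) mod 3 = 2, so b(1198) = b(4) = 4.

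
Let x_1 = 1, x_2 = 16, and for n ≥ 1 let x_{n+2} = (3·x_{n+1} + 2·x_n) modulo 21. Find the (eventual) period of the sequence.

Computing terms: x_1 = 1; x_2 = 16; x_3 = 8; x_4 = 14; x_5 = 16; x_6 = 13; x_7 = 8; x_8 = 8; x_9 = 19; x_{10} = 10; x_{11} = 5; x_{12} = 14; x_{13} = 10; x_{14} = 16; x_{15} = 5; x_{16} = 5; x_{17} = 4; x_{18} = 1; x_{19} = 11; x_{20} = 14; x_{21} = 1; x_{22} = 10; x_{23} = 11; x_{24} = 11; x_{25} = 13; x_{26} = 19; x_{27} = 20; x_{28} = 14; x_{29} = 19; x_{30} = 1; x_{31} = 20; x_{32} = 20; x_{33} = 16; x_{34} = 4; x_{35} = 2; x_{36} = 14; x_{37} = 4; x_{38} = 19; x_{39} = 2; x_{40} = 2; x_{41} = 10; x_{42} = 13; x_{43} = 17; x_{44} = 14; x_{45} = 13; x_{46} = 4; x_{47} = 17; x_{48} = 17; x_{49} = 1; x_{50} = 16.
The sequence repeats with period 48.

48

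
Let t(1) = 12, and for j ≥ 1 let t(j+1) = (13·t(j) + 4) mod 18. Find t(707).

10

We have t(1) = 12, t(2) = 16, t(3) = 14, t(4) = 6, t(5) = 10, t(6) = 8, t(7) = 0, t(8) = 4, t(9) = 2, t(10) = 12.
The sequence repeats with period 9.
(707 - 1) mod 9 = 4, so t(707) = t(5) = 10.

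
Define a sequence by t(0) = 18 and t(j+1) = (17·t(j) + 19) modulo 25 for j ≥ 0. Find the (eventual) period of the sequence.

20

t(0) = 18,  t(1) = 0,  t(2) = 19,  t(3) = 17,  t(4) = 8,  t(5) = 5,  t(6) = 4,  t(7) = 12,  t(8) = 23,  t(9) = 10,  t(10) = 14,  t(11) = 7,  t(12) = 13,  t(13) = 15,  t(14) = 24,  t(15) = 2,  t(16) = 3,  t(17) = 20,  t(18) = 9,  t(19) = 22,  t(20) = 18.
The sequence repeats with period 20.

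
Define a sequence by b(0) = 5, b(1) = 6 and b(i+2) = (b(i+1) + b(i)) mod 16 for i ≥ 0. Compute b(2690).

Computing terms: b(0) = 5,  b(1) = 6,  b(2) = 11,  b(3) = 1,  b(4) = 12,  b(5) = 13,  b(6) = 9,  b(7) = 6,  b(8) = 15,  b(9) = 5,  b(10) = 4,  b(11) = 9,  b(12) = 13,  b(13) = 6,  b(14) = 3,  b(15) = 9,  b(16) = 12,  b(17) = 5,  b(18) = 1,  b(19) = 6,  b(20) = 7,  b(21) = 13,  b(22) = 4,  b(23) = 1,  b(24) = 5,  b(25) = 6.
Since (b(24), b(25)) = (b(0), b(1)) = (5, 6) (two consecutive terms determine the rest), the sequence is periodic with period 24.
So b(2690) = b(0 + ((2690-0) mod 24)) = b(2) = 11.

11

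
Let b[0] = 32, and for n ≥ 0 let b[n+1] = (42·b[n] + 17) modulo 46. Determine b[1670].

21

We have b[0] = 32, b[1] = 27, b[2] = 1, b[3] = 13, b[4] = 11, b[5] = 19, b[6] = 33, b[7] = 23, b[8] = 17, b[9] = 41, b[10] = 37, b[11] = 7, b[12] = 35, b[13] = 15, b[14] = 3, b[15] = 5, b[16] = 43, b[17] = 29, b[18] = 39, b[19] = 45, b[20] = 21, b[21] = 25, b[22] = 9, b[23] = 27.
Since b[23] = b[1] = 27, the sequence is eventually periodic: after a pre-period of length 1 it cycles with period 22.
For n ≥ 1, b[n] depends only on (n - 1) mod 22. (1670 - 1) mod 22 = 19, so b[1670] = b[20] = 21.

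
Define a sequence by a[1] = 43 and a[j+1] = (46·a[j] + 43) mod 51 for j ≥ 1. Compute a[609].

We have a[1] = 43; a[2] = 32; a[3] = 36; a[4] = 16; a[5] = 14; a[6] = 24; a[7] = 25; a[8] = 20; a[9] = 45; a[10] = 22; a[11] = 35; a[12] = 21; a[13] = 40; a[14] = 47; a[15] = 12; a[16] = 34; a[17] = 26; a[18] = 15; a[19] = 19; a[20] = 50; a[21] = 48; a[22] = 7; a[23] = 8; a[24] = 3; a[25] = 28; a[26] = 5; a[27] = 18; a[28] = 4; a[29] = 23; a[30] = 30; a[31] = 46; a[32] = 17; a[33] = 9; a[34] = 49; a[35] = 2; a[36] = 33; a[37] = 31; a[38] = 41; a[39] = 42; a[40] = 37; a[41] = 11; a[42] = 39; a[43] = 1; a[44] = 38; a[45] = 6; a[46] = 13; a[47] = 29; a[48] = 0; a[49] = 43.
Since a[49] = a[1] = 43, the sequence is periodic with period 48.
(609 - 1) mod 48 = 32, so a[609] = a[33] = 9.

9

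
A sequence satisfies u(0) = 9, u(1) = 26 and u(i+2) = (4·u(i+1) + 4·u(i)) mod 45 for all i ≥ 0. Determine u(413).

Listing terms: u(0) = 9, u(1) = 26, u(2) = 5, u(3) = 34, u(4) = 21, u(5) = 40, u(6) = 19, u(7) = 11, u(8) = 30, u(9) = 29, u(10) = 11, u(11) = 25, u(12) = 9, u(13) = 1, u(14) = 40, u(15) = 29, u(16) = 6, u(17) = 5, u(18) = 44, u(19) = 16, u(20) = 15, u(21) = 34, u(22) = 16, u(23) = 20, u(24) = 9, u(25) = 26.
The sequence repeats with period 24.
(413 - 0) mod 24 = 5, so u(413) = u(5) = 40.

40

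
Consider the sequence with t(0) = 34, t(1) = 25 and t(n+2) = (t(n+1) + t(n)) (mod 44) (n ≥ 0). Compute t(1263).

40

Computing terms: t(0) = 34; t(1) = 25; t(2) = 15; t(3) = 40; t(4) = 11; t(5) = 7; t(6) = 18; t(7) = 25; t(8) = 43; t(9) = 24; t(10) = 23; t(11) = 3; t(12) = 26; t(13) = 29; t(14) = 11; t(15) = 40; t(16) = 7; t(17) = 3; t(18) = 10; t(19) = 13; t(20) = 23; t(21) = 36; t(22) = 15; t(23) = 7; t(24) = 22; t(25) = 29; t(26) = 7; t(27) = 36; t(28) = 43; t(29) = 35; t(30) = 34; t(31) = 25.
The sequence repeats with period 30.
(1263 - 0) mod 30 = 3, so t(1263) = t(3) = 40.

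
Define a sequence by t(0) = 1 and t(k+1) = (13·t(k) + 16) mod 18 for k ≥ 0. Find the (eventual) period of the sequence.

t(0) = 1,  t(1) = 11,  t(2) = 15,  t(3) = 13,  t(4) = 5,  t(5) = 9,  t(6) = 7,  t(7) = 17,  t(8) = 3,  t(9) = 1.
Since t(9) = t(0) = 1, the sequence is periodic with period 9.

9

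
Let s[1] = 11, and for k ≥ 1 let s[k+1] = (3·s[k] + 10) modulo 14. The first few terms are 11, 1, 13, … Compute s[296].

1

Computing terms: s[1] = 11, s[2] = 1, s[3] = 13, s[4] = 7, s[5] = 3, s[6] = 5, s[7] = 11.
Since s[7] = s[1] = 11, the sequence is periodic with period 6.
So s[296] = s[1 + ((296-1) mod 6)] = s[2] = 1.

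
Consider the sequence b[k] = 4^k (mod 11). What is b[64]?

b[0] = 1; b[1] = 4; b[2] = 5; b[3] = 9; b[4] = 3; b[5] = 1.
Since b[5] = b[0] = 1, the sequence is periodic with period 5.
So b[64] = b[0 + ((64-0) mod 5)] = b[4] = 3.

3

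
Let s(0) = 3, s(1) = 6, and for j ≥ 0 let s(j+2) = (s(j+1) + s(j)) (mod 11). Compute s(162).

s(0) = 3, s(1) = 6, s(2) = 9, s(3) = 4, s(4) = 2, s(5) = 6, s(6) = 8, s(7) = 3, s(8) = 0, s(9) = 3, s(10) = 3, s(11) = 6.
Since (s(10), s(11)) = (s(0), s(1)) = (3, 6) (two consecutive terms determine the rest), the sequence is periodic with period 10.
(162 - 0) mod 10 = 2, so s(162) = s(2) = 9.

9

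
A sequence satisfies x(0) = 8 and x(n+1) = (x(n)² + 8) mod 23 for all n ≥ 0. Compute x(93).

We have x(0) = 8,  x(1) = 3,  x(2) = 17,  x(3) = 21,  x(4) = 12,  x(5) = 14,  x(6) = 20,  x(7) = 17.
Since x(7) = x(2) = 17, the sequence is eventually periodic: after a pre-period of length 2 it cycles with period 5.
For n ≥ 2, x(n) depends only on (n - 2) mod 5. (93 - 2) mod 5 = 1, so x(93) = x(3) = 21.

21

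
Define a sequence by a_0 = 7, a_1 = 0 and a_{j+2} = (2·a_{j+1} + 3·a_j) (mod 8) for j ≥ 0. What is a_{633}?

0

Computing terms: a_0 = 7,  a_1 = 0,  a_2 = 5,  a_3 = 2,  a_4 = 3,  a_5 = 4,  a_6 = 1,  a_7 = 6,  a_8 = 7,  a_9 = 0.
The sequence repeats with period 8.
(633 - 0) mod 8 = 1, so a_{633} = a_1 = 0.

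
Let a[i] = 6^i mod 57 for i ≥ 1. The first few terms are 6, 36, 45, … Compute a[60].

30

a[1] = 6, a[2] = 36, a[3] = 45, a[4] = 42, a[5] = 24, a[6] = 30, a[7] = 9, a[8] = 54, a[9] = 39, a[10] = 6.
The sequence repeats with period 9.
(60 - 1) mod 9 = 5, so a[60] = a[6] = 30.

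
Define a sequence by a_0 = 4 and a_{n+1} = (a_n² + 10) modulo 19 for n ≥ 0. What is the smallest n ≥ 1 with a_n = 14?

Listing terms: a_0 = 4,  a_1 = 7,  a_2 = 2,  a_3 = 14,  a_4 = 16,  a_5 = 0,  a_6 = 10,  a_7 = 15,  a_8 = 7.
Since a_8 = a_1 = 7, the sequence is eventually periodic: after a pre-period of length 1 it cycles with period 7.
The value 14 first appears (with n ≥ 1) at a_3.

3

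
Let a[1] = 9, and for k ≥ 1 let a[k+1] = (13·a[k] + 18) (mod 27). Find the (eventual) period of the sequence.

3

We have a[1] = 9, a[2] = 0, a[3] = 18, a[4] = 9.
The sequence repeats with period 3.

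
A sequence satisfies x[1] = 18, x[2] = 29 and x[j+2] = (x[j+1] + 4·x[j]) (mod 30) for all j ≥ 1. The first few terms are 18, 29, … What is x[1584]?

Computing terms: x[1] = 18, x[2] = 29, x[3] = 11, x[4] = 7, x[5] = 21, x[6] = 19, x[7] = 13, x[8] = 29, x[9] = 21, x[10] = 17, x[11] = 11, x[12] = 19, x[13] = 3, x[14] = 19, x[15] = 1, x[16] = 17, x[17] = 21, x[18] = 29, x[19] = 23, x[20] = 19, x[21] = 21, x[22] = 7, x[23] = 1, x[24] = 29, x[25] = 3, x[26] = 29, x[27] = 11.
Since (x[26], x[27]) = (x[2], x[3]) = (29, 11) (two consecutive terms determine the rest), the sequence is eventually periodic: after a pre-period of length 1 it cycles with period 24.
For j ≥ 2, x[j] depends only on (j - 2) mod 24. (1584 - 2) mod 24 = 22, so x[1584] = x[24] = 29.

29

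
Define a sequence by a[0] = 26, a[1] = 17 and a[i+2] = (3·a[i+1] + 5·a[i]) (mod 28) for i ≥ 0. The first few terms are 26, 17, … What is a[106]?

Listing terms: a[0] = 26, a[1] = 17, a[2] = 13, a[3] = 12, a[4] = 17, a[5] = 27, a[6] = 26, a[7] = 17.
Since (a[6], a[7]) = (a[0], a[1]) = (26, 17) (two consecutive terms determine the rest), the sequence is periodic with period 6.
So a[106] = a[0 + ((106-0) mod 6)] = a[4] = 17.

17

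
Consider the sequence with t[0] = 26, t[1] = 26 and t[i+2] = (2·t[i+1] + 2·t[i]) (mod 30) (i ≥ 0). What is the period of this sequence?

Computing terms: t[0] = 26,  t[1] = 26,  t[2] = 14,  t[3] = 20,  t[4] = 8,  t[5] = 26,  t[6] = 8,  t[7] = 8,  t[8] = 2,  t[9] = 20,  t[10] = 14,  t[11] = 8,  t[12] = 14,  t[13] = 14,  t[14] = 26,  t[15] = 20,  t[16] = 2,  t[17] = 14,  t[18] = 2,  t[19] = 2,  t[20] = 8,  t[21] = 20,  t[22] = 26,  t[23] = 2,  t[24] = 26,  t[25] = 26.
Since (t[24], t[25]) = (t[0], t[1]) = (26, 26) (two consecutive terms determine the rest), the sequence is periodic with period 24.

24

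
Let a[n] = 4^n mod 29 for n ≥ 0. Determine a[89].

Listing terms: a[0] = 1,  a[1] = 4,  a[2] = 16,  a[3] = 6,  a[4] = 24,  a[5] = 9,  a[6] = 7,  a[7] = 28,  a[8] = 25,  a[9] = 13,  a[10] = 23,  a[11] = 5,  a[12] = 20,  a[13] = 22,  a[14] = 1.
Since a[14] = a[0] = 1, the sequence is periodic with period 14.
So a[89] = a[0 + ((89-0) mod 14)] = a[5] = 9.

9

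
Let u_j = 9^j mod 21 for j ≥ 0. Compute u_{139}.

Computing terms: u_0 = 1, u_1 = 9, u_2 = 18, u_3 = 15, u_4 = 9.
Since u_4 = u_1 = 9, the sequence is eventually periodic: after a pre-period of length 1 it cycles with period 3.
For j ≥ 1, u_j depends only on (j - 1) mod 3. (139 - 1) mod 3 = 0, so u_{139} = u_1 = 9.

9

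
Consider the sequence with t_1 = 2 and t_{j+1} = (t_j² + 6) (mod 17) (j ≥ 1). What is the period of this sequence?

Listing terms: t_1 = 2; t_2 = 10; t_3 = 4; t_4 = 5; t_5 = 14; t_6 = 15; t_7 = 10.
Since t_7 = t_2 = 10, the sequence is eventually periodic: after a pre-period of length 1 it cycles with period 5.

5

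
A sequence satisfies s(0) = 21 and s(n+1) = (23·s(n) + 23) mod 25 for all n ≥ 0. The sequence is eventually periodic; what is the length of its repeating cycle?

Listing terms: s(0) = 21,  s(1) = 6,  s(2) = 11,  s(3) = 1,  s(4) = 21.
Since s(4) = s(0) = 21, the sequence is periodic with period 4.

4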